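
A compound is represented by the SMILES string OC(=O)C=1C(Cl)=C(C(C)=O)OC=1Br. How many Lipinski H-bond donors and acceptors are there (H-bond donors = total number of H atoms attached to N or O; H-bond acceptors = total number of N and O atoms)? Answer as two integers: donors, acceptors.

1, 4

Donors: find every N or O and count the H atoms it carries.
  atom 1 (O): bond orders sum to 1 → 1 H
  atom 3 (O): bond orders sum to 2 → 0 H
  atom 10 (O): bond orders sum to 2 → 0 H
  atom 11 (O): bond orders sum to 2 → 0 H
Lipinski HBD = 1.
Acceptors: N atoms = 0, O atoms = 4 → HBA = 4.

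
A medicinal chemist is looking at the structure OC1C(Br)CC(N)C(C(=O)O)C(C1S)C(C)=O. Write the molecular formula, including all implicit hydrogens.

Walk through each heavy atom and fill implicit hydrogens from standard valence (C 4, N 3, O 2, S 2, halogen 1):
  atom 1: O, bond orders sum to 1 (valence 2) → 1 H
  atom 2: C, bond orders sum to 3 (valence 4) → 1 H
  atom 3: C, bond orders sum to 3 (valence 4) → 1 H
  atom 4: Br (halogen, monovalent) → 0 H
  atom 5: C, bond orders sum to 2 (valence 4) → 2 H
  atom 6: C, bond orders sum to 3 (valence 4) → 1 H
  atom 7: N, bond orders sum to 1 (valence 3) → 2 H
  atom 8: C, bond orders sum to 3 (valence 4) → 1 H
  atom 9: C, bond orders sum to 4 (valence 4) → 0 H
  atom 10: O, bond orders sum to 2 (valence 2) → 0 H
  atom 11: O, bond orders sum to 1 (valence 2) → 1 H
  atom 12: C, bond orders sum to 3 (valence 4) → 1 H
  atom 13: C, bond orders sum to 3 (valence 4) → 1 H
  atom 14: S, bond orders sum to 1 (valence 2) → 1 H
  atom 15: C, bond orders sum to 4 (valence 4) → 0 H
  atom 16: C, bond orders sum to 1 (valence 4) → 3 H
  atom 17: O, bond orders sum to 2 (valence 2) → 0 H
Totals → C:10, H:16, Br:1, N:1, O:4, S:1.

C10H16BrNO4S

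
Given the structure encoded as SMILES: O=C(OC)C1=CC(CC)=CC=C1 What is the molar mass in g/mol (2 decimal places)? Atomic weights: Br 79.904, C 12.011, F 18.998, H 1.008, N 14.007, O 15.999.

First, the molecular formula is C10H12O2 (counting implicit H from valence).
  C: 10 × 12.011 = 120.110
  H: 12 × 1.008 = 12.096
  O: 2 × 15.999 = 31.998
Sum: 10×12.011 + 12×1.008 + 2×15.999 = 164.204 → 164.20 g/mol.

164.20 g/mol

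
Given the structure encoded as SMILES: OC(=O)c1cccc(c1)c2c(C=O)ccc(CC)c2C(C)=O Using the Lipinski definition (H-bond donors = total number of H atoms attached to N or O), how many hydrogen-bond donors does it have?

Donors: find every N or O and count the H atoms it carries.
  atom 1 (O): bond orders sum to 1 → 1 H
  atom 3 (O): bond orders sum to 2 → 0 H
  atom 13 (O): bond orders sum to 2 → 0 H
  atom 22 (O): bond orders sum to 2 → 0 H
Lipinski HBD = 1.

1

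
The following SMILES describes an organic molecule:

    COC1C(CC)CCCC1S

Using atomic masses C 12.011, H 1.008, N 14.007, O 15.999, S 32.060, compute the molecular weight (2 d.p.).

174.30 g/mol

First, the molecular formula is C9H18OS (counting implicit H from valence).
  C: 9 × 12.011 = 108.099
  H: 18 × 1.008 = 18.144
  O: 1 × 15.999 = 15.999
  S: 1 × 32.060 = 32.060
Sum: 9×12.011 + 18×1.008 + 1×15.999 + 1×32.060 = 174.302 → 174.30 g/mol.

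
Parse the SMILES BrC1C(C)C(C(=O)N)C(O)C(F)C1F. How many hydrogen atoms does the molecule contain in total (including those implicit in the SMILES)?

Walk through each heavy atom and fill implicit hydrogens from standard valence (C 4, N 3, O 2, S 2, halogen 1):
  atom 1: Br (halogen, monovalent) → 0 H
  atom 2: C, bond orders sum to 3 (valence 4) → 1 H
  atom 3: C, bond orders sum to 3 (valence 4) → 1 H
  atom 4: C, bond orders sum to 1 (valence 4) → 3 H
  atom 5: C, bond orders sum to 3 (valence 4) → 1 H
  atom 6: C, bond orders sum to 4 (valence 4) → 0 H
  atom 7: O, bond orders sum to 2 (valence 2) → 0 H
  atom 8: N, bond orders sum to 1 (valence 3) → 2 H
  atom 9: C, bond orders sum to 3 (valence 4) → 1 H
  atom 10: O, bond orders sum to 1 (valence 2) → 1 H
  atom 11: C, bond orders sum to 3 (valence 4) → 1 H
  atom 12: F (halogen, monovalent) → 0 H
  atom 13: C, bond orders sum to 3 (valence 4) → 1 H
  atom 14: F (halogen, monovalent) → 0 H
Total hydrogens: 12.

12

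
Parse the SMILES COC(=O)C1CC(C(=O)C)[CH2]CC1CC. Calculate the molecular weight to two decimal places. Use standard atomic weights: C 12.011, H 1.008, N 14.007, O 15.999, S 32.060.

212.29 g/mol

First, the molecular formula is C12H20O3 (counting implicit H from valence).
  C: 12 × 12.011 = 144.132
  H: 20 × 1.008 = 20.160
  O: 3 × 15.999 = 47.997
Sum: 12×12.011 + 20×1.008 + 3×15.999 = 212.289 → 212.29 g/mol.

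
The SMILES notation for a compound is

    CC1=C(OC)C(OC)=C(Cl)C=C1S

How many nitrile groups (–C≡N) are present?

0

Scan the SMILES for the nitrile motif — none present.
Groups that are present: 2 ether, 1 thiol.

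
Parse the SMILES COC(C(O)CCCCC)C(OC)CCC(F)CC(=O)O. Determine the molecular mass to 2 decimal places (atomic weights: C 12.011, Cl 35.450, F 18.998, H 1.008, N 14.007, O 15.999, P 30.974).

First, the molecular formula is C15H29FO5 (counting implicit H from valence).
  C: 15 × 12.011 = 180.165
  F: 1 × 18.998 = 18.998
  H: 29 × 1.008 = 29.232
  O: 5 × 15.999 = 79.995
Sum: 15×12.011 + 1×18.998 + 29×1.008 + 5×15.999 = 308.390 → 308.39 g/mol.

308.39 g/mol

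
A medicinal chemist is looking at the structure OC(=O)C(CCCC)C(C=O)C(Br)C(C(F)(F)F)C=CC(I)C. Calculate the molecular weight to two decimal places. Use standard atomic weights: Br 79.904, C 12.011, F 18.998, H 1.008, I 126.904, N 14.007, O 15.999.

513.13 g/mol

First, the molecular formula is C15H21BrF3IO3 (counting implicit H from valence).
  Br: 1 × 79.904 = 79.904
  C: 15 × 12.011 = 180.165
  F: 3 × 18.998 = 56.994
  H: 21 × 1.008 = 21.168
  I: 1 × 126.904 = 126.904
  O: 3 × 15.999 = 47.997
Sum: 1×79.904 + 15×12.011 + 3×18.998 + 21×1.008 + 1×126.904 + 3×15.999 = 513.132 → 513.13 g/mol.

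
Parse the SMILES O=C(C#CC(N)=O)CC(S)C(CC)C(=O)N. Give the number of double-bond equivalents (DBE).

5

Degree of unsaturation = (number of rings) + (number of π bonds).
Ring closures in the SMILES: 0.
π bonds: 3 double bonds (each 1 DoU), 1 triple bond (each 2 DoU) → 5 DoU from unsaturation.
Total DoU = 0 + 5 = 5.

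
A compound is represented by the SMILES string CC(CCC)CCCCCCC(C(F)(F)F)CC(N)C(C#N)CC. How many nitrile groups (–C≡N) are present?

1

The nitrile motif appears at heavy-atom position 21 in the SMILES.
Other groups present: 1 primary amine.
Nitrile count: 1.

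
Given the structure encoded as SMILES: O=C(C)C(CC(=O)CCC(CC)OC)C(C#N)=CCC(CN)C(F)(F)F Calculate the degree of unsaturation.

Degree of unsaturation = (number of rings) + (number of π bonds).
Ring closures in the SMILES: 0.
π bonds: 3 double bonds (each 1 DoU), 1 triple bond (each 2 DoU) → 5 DoU from unsaturation.
Total DoU = 0 + 5 = 5.

5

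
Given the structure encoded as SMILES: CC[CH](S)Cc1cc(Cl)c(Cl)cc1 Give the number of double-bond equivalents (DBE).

4

Molecular formula: C10H12Cl2S.
DoU = (2C + 2 + N − H − X) / 2, where X is the halogen count and O/S are ignored.
    = (2·10 + 2 + 0 − 12 − 2) / 2 = 8 / 2 = 4.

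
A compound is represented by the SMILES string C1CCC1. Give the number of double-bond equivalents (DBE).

Degree of unsaturation = (number of rings) + (number of π bonds).
Ring closures in the SMILES: 1.
π bonds: none → 0 DoU from unsaturation.
Total DoU = 1 + 0 = 1.

1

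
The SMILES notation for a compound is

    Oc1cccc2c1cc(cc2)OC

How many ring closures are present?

2

In SMILES, each pair of matching ring-closure digits denotes one ring-closing bond; the number of such bonds equals the number of independent rings.
Ring-closure bonds here: 2.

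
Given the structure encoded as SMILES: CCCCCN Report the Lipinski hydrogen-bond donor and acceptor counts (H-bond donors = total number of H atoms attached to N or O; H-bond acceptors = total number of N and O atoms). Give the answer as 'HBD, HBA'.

Donors: find every N or O and count the H atoms it carries.
  atom 6 (N): bond orders sum to 1 → 2 H
Lipinski HBD = 2.
Acceptors: N atoms = 1, O atoms = 0 → HBA = 1.

2, 1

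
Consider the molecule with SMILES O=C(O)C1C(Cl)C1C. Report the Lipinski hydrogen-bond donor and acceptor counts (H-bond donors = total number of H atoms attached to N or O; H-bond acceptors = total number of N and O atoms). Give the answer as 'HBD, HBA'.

1, 2

Donors: find every N or O and count the H atoms it carries.
  atom 1 (O): bond orders sum to 2 → 0 H
  atom 3 (O): bond orders sum to 1 → 1 H
Lipinski HBD = 1.
Acceptors: N atoms = 0, O atoms = 2 → HBA = 2.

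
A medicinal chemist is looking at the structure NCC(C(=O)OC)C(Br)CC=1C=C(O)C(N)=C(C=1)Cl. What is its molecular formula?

C12H16BrClN2O3

Walk through each heavy atom and fill implicit hydrogens from standard valence (C 4, N 3, O 2, S 2, halogen 1):
  atom 1: N, bond orders sum to 1 (valence 3) → 2 H
  atom 2: C, bond orders sum to 2 (valence 4) → 2 H
  atom 3: C, bond orders sum to 3 (valence 4) → 1 H
  atom 4: C, bond orders sum to 4 (valence 4) → 0 H
  atom 5: O, bond orders sum to 2 (valence 2) → 0 H
  atom 6: O, bond orders sum to 2 (valence 2) → 0 H
  atom 7: C, bond orders sum to 1 (valence 4) → 3 H
  atom 8: C, bond orders sum to 3 (valence 4) → 1 H
  atom 9: Br (halogen, monovalent) → 0 H
  atom 10: C, bond orders sum to 2 (valence 4) → 2 H
  atom 11: C, bond orders sum to 4 (valence 4) → 0 H
  atom 12: C, bond orders sum to 3 (valence 4) → 1 H
  atom 13: C, bond orders sum to 4 (valence 4) → 0 H
  atom 14: O, bond orders sum to 1 (valence 2) → 1 H
  atom 15: C, bond orders sum to 4 (valence 4) → 0 H
  atom 16: N, bond orders sum to 1 (valence 3) → 2 H
  atom 17: C, bond orders sum to 4 (valence 4) → 0 H
  atom 18: C, bond orders sum to 3 (valence 4) → 1 H
  atom 19: Cl (halogen, monovalent) → 0 H
Totals → C:12, H:16, Br:1, Cl:1, N:2, O:3.
In Hill order: C12H16BrClN2O3.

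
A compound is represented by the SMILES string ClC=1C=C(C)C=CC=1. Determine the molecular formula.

Walk through each heavy atom and fill implicit hydrogens from standard valence (C 4, N 3, O 2, S 2, halogen 1):
  atom 1: Cl (halogen, monovalent) → 0 H
  atom 2: C, bond orders sum to 4 (valence 4) → 0 H
  atom 3: C, bond orders sum to 3 (valence 4) → 1 H
  atom 4: C, bond orders sum to 4 (valence 4) → 0 H
  atom 5: C, bond orders sum to 1 (valence 4) → 3 H
  atom 6: C, bond orders sum to 3 (valence 4) → 1 H
  atom 7: C, bond orders sum to 3 (valence 4) → 1 H
  atom 8: C, bond orders sum to 3 (valence 4) → 1 H
Totals → C:7, H:7, Cl:1.
In Hill order: C7H7Cl.

C7H7Cl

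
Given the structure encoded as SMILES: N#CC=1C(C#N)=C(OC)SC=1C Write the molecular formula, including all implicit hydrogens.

C8H6N2OS

Walk through each heavy atom and fill implicit hydrogens from standard valence (C 4, N 3, O 2, S 2, halogen 1):
  atom 1: N, bond orders sum to 3 (valence 3) → 0 H
  atom 2: C, bond orders sum to 4 (valence 4) → 0 H
  atom 3: C, bond orders sum to 4 (valence 4) → 0 H
  atom 4: C, bond orders sum to 4 (valence 4) → 0 H
  atom 5: C, bond orders sum to 4 (valence 4) → 0 H
  atom 6: N, bond orders sum to 3 (valence 3) → 0 H
  atom 7: C, bond orders sum to 4 (valence 4) → 0 H
  atom 8: O, bond orders sum to 2 (valence 2) → 0 H
  atom 9: C, bond orders sum to 1 (valence 4) → 3 H
  atom 10: S, bond orders sum to 2 (valence 2) → 0 H
  atom 11: C, bond orders sum to 4 (valence 4) → 0 H
  atom 12: C, bond orders sum to 1 (valence 4) → 3 H
Totals → C:8, H:6, N:2, O:1, S:1.
In Hill order: C8H6N2OS.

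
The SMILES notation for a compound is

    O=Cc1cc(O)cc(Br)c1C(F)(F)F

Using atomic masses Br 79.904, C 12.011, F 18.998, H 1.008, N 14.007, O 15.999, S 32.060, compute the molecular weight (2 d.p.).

First, the molecular formula is C8H4BrF3O2 (counting implicit H from valence).
  Br: 1 × 79.904 = 79.904
  C: 8 × 12.011 = 96.088
  F: 3 × 18.998 = 56.994
  H: 4 × 1.008 = 4.032
  O: 2 × 15.999 = 31.998
Sum: 1×79.904 + 8×12.011 + 3×18.998 + 4×1.008 + 2×15.999 = 269.016 → 269.02 g/mol.

269.02 g/mol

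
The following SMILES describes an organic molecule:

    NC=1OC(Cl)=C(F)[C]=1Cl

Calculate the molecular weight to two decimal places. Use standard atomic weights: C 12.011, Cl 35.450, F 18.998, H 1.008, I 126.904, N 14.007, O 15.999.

169.96 g/mol

First, the molecular formula is C4H2Cl2FNO (counting implicit H from valence).
  C: 4 × 12.011 = 48.044
  Cl: 2 × 35.450 = 70.900
  F: 1 × 18.998 = 18.998
  H: 2 × 1.008 = 2.016
  N: 1 × 14.007 = 14.007
  O: 1 × 15.999 = 15.999
Sum: 4×12.011 + 2×35.450 + 1×18.998 + 2×1.008 + 1×14.007 + 1×15.999 = 169.964 → 169.96 g/mol.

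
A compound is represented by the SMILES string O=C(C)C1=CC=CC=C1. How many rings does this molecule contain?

In SMILES, each pair of matching ring-closure digits denotes one ring-closing bond; the number of such bonds equals the number of independent rings.
Ring-closure bonds here: 1.

1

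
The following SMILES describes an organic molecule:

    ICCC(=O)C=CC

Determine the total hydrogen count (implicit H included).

9

Walk through each heavy atom and fill implicit hydrogens from standard valence (C 4, N 3, O 2, S 2, halogen 1):
  atom 1: I (halogen, monovalent) → 0 H
  atom 2: C, bond orders sum to 2 (valence 4) → 2 H
  atom 3: C, bond orders sum to 2 (valence 4) → 2 H
  atom 4: C, bond orders sum to 4 (valence 4) → 0 H
  atom 5: O, bond orders sum to 2 (valence 2) → 0 H
  atom 6: C, bond orders sum to 3 (valence 4) → 1 H
  atom 7: C, bond orders sum to 3 (valence 4) → 1 H
  atom 8: C, bond orders sum to 1 (valence 4) → 3 H
Total hydrogens: 9.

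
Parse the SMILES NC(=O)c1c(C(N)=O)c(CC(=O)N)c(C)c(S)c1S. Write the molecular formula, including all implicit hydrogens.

Walk through each heavy atom and fill implicit hydrogens from standard valence (C 4, N 3, O 2, S 2, halogen 1); for lowercase aromatic atoms, an aromatic c carries 1 H when it has two neighbours and 0 H with three, and aromatic n carries 0 H:
  atom 1: N, bond orders sum to 1 (valence 3) → 2 H
  atom 2: C, bond orders sum to 4 (valence 4) → 0 H
  atom 3: O, bond orders sum to 2 (valence 2) → 0 H
  atom 4: aromatic c, 3 neighbours → 0 H
  atom 5: aromatic c, 3 neighbours → 0 H
  atom 6: C, bond orders sum to 4 (valence 4) → 0 H
  atom 7: N, bond orders sum to 1 (valence 3) → 2 H
  atom 8: O, bond orders sum to 2 (valence 2) → 0 H
  atom 9: aromatic c, 3 neighbours → 0 H
  atom 10: C, bond orders sum to 2 (valence 4) → 2 H
  atom 11: C, bond orders sum to 4 (valence 4) → 0 H
  atom 12: O, bond orders sum to 2 (valence 2) → 0 H
  atom 13: N, bond orders sum to 1 (valence 3) → 2 H
  atom 14: aromatic c, 3 neighbours → 0 H
  atom 15: C, bond orders sum to 1 (valence 4) → 3 H
  atom 16: aromatic c, 3 neighbours → 0 H
  atom 17: S, bond orders sum to 1 (valence 2) → 1 H
  atom 18: aromatic c, 3 neighbours → 0 H
  atom 19: S, bond orders sum to 1 (valence 2) → 1 H
Totals → C:11, H:13, N:3, O:3, S:2.
In Hill order: C11H13N3O3S2.

C11H13N3O3S2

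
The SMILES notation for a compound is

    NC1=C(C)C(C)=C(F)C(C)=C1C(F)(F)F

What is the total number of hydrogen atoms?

Walk through each heavy atom and fill implicit hydrogens from standard valence (C 4, N 3, O 2, S 2, halogen 1):
  atom 1: N, bond orders sum to 1 (valence 3) → 2 H
  atom 2: C, bond orders sum to 4 (valence 4) → 0 H
  atom 3: C, bond orders sum to 4 (valence 4) → 0 H
  atom 4: C, bond orders sum to 1 (valence 4) → 3 H
  atom 5: C, bond orders sum to 4 (valence 4) → 0 H
  atom 6: C, bond orders sum to 1 (valence 4) → 3 H
  atom 7: C, bond orders sum to 4 (valence 4) → 0 H
  atom 8: F (halogen, monovalent) → 0 H
  atom 9: C, bond orders sum to 4 (valence 4) → 0 H
  atom 10: C, bond orders sum to 1 (valence 4) → 3 H
  atom 11: C, bond orders sum to 4 (valence 4) → 0 H
  atom 12: C, bond orders sum to 4 (valence 4) → 0 H
  atom 13: F (halogen, monovalent) → 0 H
  atom 14: F (halogen, monovalent) → 0 H
  atom 15: F (halogen, monovalent) → 0 H
Total hydrogens: 11.

11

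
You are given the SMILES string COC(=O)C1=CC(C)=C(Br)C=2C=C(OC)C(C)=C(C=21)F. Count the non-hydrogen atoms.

Every atom symbol written in the SMILES (organic subset) is one heavy atom; implicit H are not written.
Heavy atoms by element → Br:1, C:15, F:1, O:3.
Total: 20.

20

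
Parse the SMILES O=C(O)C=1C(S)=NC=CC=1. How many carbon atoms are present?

Count every carbon token in the SMILES (each C, including those in ring-closure positions and inside branches).
Carbon count: 6.

6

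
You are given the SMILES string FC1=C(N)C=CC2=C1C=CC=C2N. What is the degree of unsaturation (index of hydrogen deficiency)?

7

Molecular formula: C10H9FN2.
DoU = (2C + 2 + N − H − X) / 2, where X is the halogen count and O/S are ignored.
    = (2·10 + 2 + 2 − 9 − 1) / 2 = 14 / 2 = 7.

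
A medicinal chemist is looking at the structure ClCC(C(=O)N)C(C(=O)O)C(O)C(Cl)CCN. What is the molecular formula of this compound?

Walk through each heavy atom and fill implicit hydrogens from standard valence (C 4, N 3, O 2, S 2, halogen 1):
  atom 1: Cl (halogen, monovalent) → 0 H
  atom 2: C, bond orders sum to 2 (valence 4) → 2 H
  atom 3: C, bond orders sum to 3 (valence 4) → 1 H
  atom 4: C, bond orders sum to 4 (valence 4) → 0 H
  atom 5: O, bond orders sum to 2 (valence 2) → 0 H
  atom 6: N, bond orders sum to 1 (valence 3) → 2 H
  atom 7: C, bond orders sum to 3 (valence 4) → 1 H
  atom 8: C, bond orders sum to 4 (valence 4) → 0 H
  atom 9: O, bond orders sum to 2 (valence 2) → 0 H
  atom 10: O, bond orders sum to 1 (valence 2) → 1 H
  atom 11: C, bond orders sum to 3 (valence 4) → 1 H
  atom 12: O, bond orders sum to 1 (valence 2) → 1 H
  atom 13: C, bond orders sum to 3 (valence 4) → 1 H
  atom 14: Cl (halogen, monovalent) → 0 H
  atom 15: C, bond orders sum to 2 (valence 4) → 2 H
  atom 16: C, bond orders sum to 2 (valence 4) → 2 H
  atom 17: N, bond orders sum to 1 (valence 3) → 2 H
Totals → C:9, H:16, Cl:2, N:2, O:4.
In Hill order: C9H16Cl2N2O4.

C9H16Cl2N2O4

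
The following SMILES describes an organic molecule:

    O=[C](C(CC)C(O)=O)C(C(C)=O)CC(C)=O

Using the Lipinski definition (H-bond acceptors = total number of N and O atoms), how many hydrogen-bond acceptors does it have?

5

N atoms: 0; O atoms: 5.
Lipinski HBA = 0 + 5 = 5.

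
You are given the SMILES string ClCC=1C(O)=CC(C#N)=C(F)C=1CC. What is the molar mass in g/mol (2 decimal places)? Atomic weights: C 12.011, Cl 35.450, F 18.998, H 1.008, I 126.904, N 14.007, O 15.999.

First, the molecular formula is C10H9ClFNO (counting implicit H from valence).
  C: 10 × 12.011 = 120.110
  Cl: 1 × 35.450 = 35.450
  F: 1 × 18.998 = 18.998
  H: 9 × 1.008 = 9.072
  N: 1 × 14.007 = 14.007
  O: 1 × 15.999 = 15.999
Sum: 10×12.011 + 1×35.450 + 1×18.998 + 9×1.008 + 1×14.007 + 1×15.999 = 213.636 → 213.64 g/mol.

213.64 g/mol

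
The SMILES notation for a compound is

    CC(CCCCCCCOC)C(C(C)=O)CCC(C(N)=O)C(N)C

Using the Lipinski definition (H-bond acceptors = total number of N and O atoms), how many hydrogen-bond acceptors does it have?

N atoms: 2; O atoms: 3.
Lipinski HBA = 2 + 3 = 5.

5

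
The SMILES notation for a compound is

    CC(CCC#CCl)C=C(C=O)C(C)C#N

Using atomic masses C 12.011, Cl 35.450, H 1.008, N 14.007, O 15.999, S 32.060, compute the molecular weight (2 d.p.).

First, the molecular formula is C12H14ClNO (counting implicit H from valence).
  C: 12 × 12.011 = 144.132
  Cl: 1 × 35.450 = 35.450
  H: 14 × 1.008 = 14.112
  N: 1 × 14.007 = 14.007
  O: 1 × 15.999 = 15.999
Sum: 12×12.011 + 1×35.450 + 14×1.008 + 1×14.007 + 1×15.999 = 223.700 → 223.70 g/mol.

223.70 g/mol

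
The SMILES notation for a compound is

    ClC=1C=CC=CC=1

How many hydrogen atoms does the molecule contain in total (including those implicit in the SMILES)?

5

Walk through each heavy atom and fill implicit hydrogens from standard valence (C 4, N 3, O 2, S 2, halogen 1):
  atom 1: Cl (halogen, monovalent) → 0 H
  atom 2: C, bond orders sum to 4 (valence 4) → 0 H
  atom 3: C, bond orders sum to 3 (valence 4) → 1 H
  atom 4: C, bond orders sum to 3 (valence 4) → 1 H
  atom 5: C, bond orders sum to 3 (valence 4) → 1 H
  atom 6: C, bond orders sum to 3 (valence 4) → 1 H
  atom 7: C, bond orders sum to 3 (valence 4) → 1 H
Total hydrogens: 5.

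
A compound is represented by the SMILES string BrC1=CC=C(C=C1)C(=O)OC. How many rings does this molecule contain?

In SMILES, each pair of matching ring-closure digits denotes one ring-closing bond; the number of such bonds equals the number of independent rings.
Ring-closure bonds here: 1.

1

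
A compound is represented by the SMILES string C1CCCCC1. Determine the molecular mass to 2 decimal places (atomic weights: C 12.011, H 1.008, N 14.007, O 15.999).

First, the molecular formula is C6H12 (counting implicit H from valence).
  C: 6 × 12.011 = 72.066
  H: 12 × 1.008 = 12.096
Sum: 6×12.011 + 12×1.008 = 84.162 → 84.16 g/mol.

84.16 g/mol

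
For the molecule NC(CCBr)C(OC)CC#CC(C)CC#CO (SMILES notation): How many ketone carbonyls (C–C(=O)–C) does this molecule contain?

0

Scan the SMILES for the ketone motif — none present.
Groups that are present: 2 alkyne, 1 ether, 1 hydroxyl, 1 primary amine.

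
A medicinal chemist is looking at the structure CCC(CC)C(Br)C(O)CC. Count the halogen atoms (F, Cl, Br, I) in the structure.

Halogen atoms appear at heavy-atom position 7 (1×Br).
Other groups present: 1 hydroxyl.
Halogen count: 1.

1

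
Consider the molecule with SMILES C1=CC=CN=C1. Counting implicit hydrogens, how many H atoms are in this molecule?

Walk through each heavy atom and fill implicit hydrogens from standard valence (C 4, N 3, O 2, S 2, halogen 1):
  atom 1: C, bond orders sum to 3 (valence 4) → 1 H
  atom 2: C, bond orders sum to 3 (valence 4) → 1 H
  atom 3: C, bond orders sum to 3 (valence 4) → 1 H
  atom 4: C, bond orders sum to 3 (valence 4) → 1 H
  atom 5: N, bond orders sum to 3 (valence 3) → 0 H
  atom 6: C, bond orders sum to 3 (valence 4) → 1 H
Total hydrogens: 5.

5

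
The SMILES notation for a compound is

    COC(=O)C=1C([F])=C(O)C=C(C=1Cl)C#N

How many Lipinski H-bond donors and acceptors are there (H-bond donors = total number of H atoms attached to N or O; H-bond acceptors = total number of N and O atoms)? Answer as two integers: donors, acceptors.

Donors: find every N or O and count the H atoms it carries.
  atom 2 (O): bond orders sum to 2 → 0 H
  atom 4 (O): bond orders sum to 2 → 0 H
  atom 9 (O): bond orders sum to 1 → 1 H
  atom 15 (N): bond orders sum to 3 → 0 H
Lipinski HBD = 1.
Acceptors: N atoms = 1, O atoms = 3 → HBA = 4.

1, 4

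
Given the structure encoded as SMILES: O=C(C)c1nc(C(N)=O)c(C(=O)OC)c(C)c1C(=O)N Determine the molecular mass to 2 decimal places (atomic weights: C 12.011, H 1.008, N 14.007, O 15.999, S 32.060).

First, the molecular formula is C12H13N3O5 (counting implicit H from valence).
  C: 12 × 12.011 = 144.132
  H: 13 × 1.008 = 13.104
  N: 3 × 14.007 = 42.021
  O: 5 × 15.999 = 79.995
Sum: 12×12.011 + 13×1.008 + 3×14.007 + 5×15.999 = 279.252 → 279.25 g/mol.

279.25 g/mol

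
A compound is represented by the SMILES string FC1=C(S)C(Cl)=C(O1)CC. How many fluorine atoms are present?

Scan the SMILES for F atoms (remember two-letter symbols like Cl and Br are single atoms).
Fluorine count: 1.

1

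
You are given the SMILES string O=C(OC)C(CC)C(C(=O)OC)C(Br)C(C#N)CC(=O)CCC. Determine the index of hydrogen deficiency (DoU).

5

Molecular formula: C16H24BrNO5.
DoU = (2C + 2 + N − H − X) / 2, where X is the halogen count and O/S are ignored.
    = (2·16 + 2 + 1 − 24 − 1) / 2 = 10 / 2 = 5.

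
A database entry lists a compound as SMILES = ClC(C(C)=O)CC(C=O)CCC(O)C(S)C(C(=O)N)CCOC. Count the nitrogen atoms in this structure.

1

Scan the SMILES for N atoms (remember two-letter symbols like Cl and Br are single atoms).
Nitrogen count: 1.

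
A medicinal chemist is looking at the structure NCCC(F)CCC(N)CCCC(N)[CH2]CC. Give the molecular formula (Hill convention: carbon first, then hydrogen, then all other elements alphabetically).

C13H30FN3

Walk through each heavy atom and fill implicit hydrogens from standard valence (C 4, N 3, O 2, S 2, halogen 1):
  atom 1: N, bond orders sum to 1 (valence 3) → 2 H
  atom 2: C, bond orders sum to 2 (valence 4) → 2 H
  atom 3: C, bond orders sum to 2 (valence 4) → 2 H
  atom 4: C, bond orders sum to 3 (valence 4) → 1 H
  atom 5: F (halogen, monovalent) → 0 H
  atom 6: C, bond orders sum to 2 (valence 4) → 2 H
  atom 7: C, bond orders sum to 2 (valence 4) → 2 H
  atom 8: C, bond orders sum to 3 (valence 4) → 1 H
  atom 9: N, bond orders sum to 1 (valence 3) → 2 H
  atom 10: C, bond orders sum to 2 (valence 4) → 2 H
  atom 11: C, bond orders sum to 2 (valence 4) → 2 H
  atom 12: C, bond orders sum to 2 (valence 4) → 2 H
  atom 13: C, bond orders sum to 3 (valence 4) → 1 H
  atom 14: N, bond orders sum to 1 (valence 3) → 2 H
  atom 15: C with explicit H count 2
  atom 16: C, bond orders sum to 2 (valence 4) → 2 H
  atom 17: C, bond orders sum to 1 (valence 4) → 3 H
Totals → C:13, H:30, F:1, N:3.
In Hill order: C13H30FN3.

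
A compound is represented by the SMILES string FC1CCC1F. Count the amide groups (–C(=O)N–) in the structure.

0

Scan the SMILES for the amide motif — none present.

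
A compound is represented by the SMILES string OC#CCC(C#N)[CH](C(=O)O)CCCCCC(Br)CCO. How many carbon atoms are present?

Count every carbon token in the SMILES (each C, including those in ring-closure positions and inside branches).
Carbon count: 15.

15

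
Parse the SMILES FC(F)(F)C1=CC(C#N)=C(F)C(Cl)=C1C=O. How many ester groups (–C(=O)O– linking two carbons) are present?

0

Scan the SMILES for the ester motif — none present.
Groups that are present: 1 aldehyde, 1 nitrile.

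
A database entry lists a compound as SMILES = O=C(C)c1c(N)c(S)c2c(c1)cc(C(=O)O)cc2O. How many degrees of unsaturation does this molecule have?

Molecular formula: C13H11NO4S.
DoU = (2C + 2 + N − H − X) / 2, where X is the halogen count and O/S are ignored.
    = (2·13 + 2 + 1 − 11 − 0) / 2 = 18 / 2 = 9.

9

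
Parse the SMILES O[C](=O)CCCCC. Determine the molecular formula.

C6H12O2

Walk through each heavy atom and fill implicit hydrogens from standard valence (C 4, N 3, O 2, S 2, halogen 1):
  atom 1: O, bond orders sum to 1 (valence 2) → 1 H
  atom 2: C with explicit H count 0
  atom 3: O, bond orders sum to 2 (valence 2) → 0 H
  atom 4: C, bond orders sum to 2 (valence 4) → 2 H
  atom 5: C, bond orders sum to 2 (valence 4) → 2 H
  atom 6: C, bond orders sum to 2 (valence 4) → 2 H
  atom 7: C, bond orders sum to 2 (valence 4) → 2 H
  atom 8: C, bond orders sum to 1 (valence 4) → 3 H
Totals → C:6, H:12, O:2.
In Hill order: C6H12O2.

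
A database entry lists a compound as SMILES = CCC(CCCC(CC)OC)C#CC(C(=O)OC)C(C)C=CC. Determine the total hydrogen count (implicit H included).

Walk through each heavy atom and fill implicit hydrogens from standard valence (C 4, N 3, O 2, S 2, halogen 1):
  atom 1: C, bond orders sum to 1 (valence 4) → 3 H
  atom 2: C, bond orders sum to 2 (valence 4) → 2 H
  atom 3: C, bond orders sum to 3 (valence 4) → 1 H
  atom 4: C, bond orders sum to 2 (valence 4) → 2 H
  atom 5: C, bond orders sum to 2 (valence 4) → 2 H
  atom 6: C, bond orders sum to 2 (valence 4) → 2 H
  atom 7: C, bond orders sum to 3 (valence 4) → 1 H
  atom 8: C, bond orders sum to 2 (valence 4) → 2 H
  atom 9: C, bond orders sum to 1 (valence 4) → 3 H
  atom 10: O, bond orders sum to 2 (valence 2) → 0 H
  atom 11: C, bond orders sum to 1 (valence 4) → 3 H
  atom 12: C, bond orders sum to 4 (valence 4) → 0 H
  atom 13: C, bond orders sum to 4 (valence 4) → 0 H
  atom 14: C, bond orders sum to 3 (valence 4) → 1 H
  atom 15: C, bond orders sum to 4 (valence 4) → 0 H
  atom 16: O, bond orders sum to 2 (valence 2) → 0 H
  atom 17: O, bond orders sum to 2 (valence 2) → 0 H
  atom 18: C, bond orders sum to 1 (valence 4) → 3 H
  atom 19: C, bond orders sum to 3 (valence 4) → 1 H
  atom 20: C, bond orders sum to 1 (valence 4) → 3 H
  atom 21: C, bond orders sum to 3 (valence 4) → 1 H
  atom 22: C, bond orders sum to 3 (valence 4) → 1 H
  atom 23: C, bond orders sum to 1 (valence 4) → 3 H
Total hydrogens: 34.

34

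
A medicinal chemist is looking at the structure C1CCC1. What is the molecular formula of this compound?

C4H8

Walk through each heavy atom and fill implicit hydrogens from standard valence (C 4, N 3, O 2, S 2, halogen 1):
  atom 1: C, bond orders sum to 2 (valence 4) → 2 H
  atom 2: C, bond orders sum to 2 (valence 4) → 2 H
  atom 3: C, bond orders sum to 2 (valence 4) → 2 H
  atom 4: C, bond orders sum to 2 (valence 4) → 2 H
Totals → C:4, H:8.
In Hill order: C4H8.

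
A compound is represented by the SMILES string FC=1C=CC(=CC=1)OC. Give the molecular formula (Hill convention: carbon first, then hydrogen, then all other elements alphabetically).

Walk through each heavy atom and fill implicit hydrogens from standard valence (C 4, N 3, O 2, S 2, halogen 1):
  atom 1: F (halogen, monovalent) → 0 H
  atom 2: C, bond orders sum to 4 (valence 4) → 0 H
  atom 3: C, bond orders sum to 3 (valence 4) → 1 H
  atom 4: C, bond orders sum to 3 (valence 4) → 1 H
  atom 5: C, bond orders sum to 4 (valence 4) → 0 H
  atom 6: C, bond orders sum to 3 (valence 4) → 1 H
  atom 7: C, bond orders sum to 3 (valence 4) → 1 H
  atom 8: O, bond orders sum to 2 (valence 2) → 0 H
  atom 9: C, bond orders sum to 1 (valence 4) → 3 H
Totals → C:7, H:7, F:1, O:1.

C7H7FO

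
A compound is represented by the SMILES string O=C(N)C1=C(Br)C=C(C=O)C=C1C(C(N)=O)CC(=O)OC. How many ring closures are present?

1

In SMILES, each pair of matching ring-closure digits denotes one ring-closing bond; the number of such bonds equals the number of independent rings.
Ring-closure bonds here: 1.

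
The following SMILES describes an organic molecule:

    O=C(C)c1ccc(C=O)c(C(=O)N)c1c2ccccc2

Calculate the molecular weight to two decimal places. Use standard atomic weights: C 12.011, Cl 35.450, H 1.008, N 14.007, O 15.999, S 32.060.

267.28 g/mol

First, the molecular formula is C16H13NO3 (counting implicit H from valence).
  C: 16 × 12.011 = 192.176
  H: 13 × 1.008 = 13.104
  N: 1 × 14.007 = 14.007
  O: 3 × 15.999 = 47.997
Sum: 16×12.011 + 13×1.008 + 1×14.007 + 3×15.999 = 267.284 → 267.28 g/mol.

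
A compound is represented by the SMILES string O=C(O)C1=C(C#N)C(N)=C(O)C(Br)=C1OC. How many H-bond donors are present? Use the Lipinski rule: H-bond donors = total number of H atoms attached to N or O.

Donors: find every N or O and count the H atoms it carries.
  atom 1 (O): bond orders sum to 2 → 0 H
  atom 3 (O): bond orders sum to 1 → 1 H
  atom 7 (N): bond orders sum to 3 → 0 H
  atom 9 (N): bond orders sum to 1 → 2 H
  atom 11 (O): bond orders sum to 1 → 1 H
  atom 15 (O): bond orders sum to 2 → 0 H
Lipinski HBD = 4.

4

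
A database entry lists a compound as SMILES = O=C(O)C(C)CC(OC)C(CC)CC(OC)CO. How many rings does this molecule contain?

0

In SMILES, each pair of matching ring-closure digits denotes one ring-closing bond; the number of such bonds equals the number of independent rings.
Ring-closure bonds here: 0.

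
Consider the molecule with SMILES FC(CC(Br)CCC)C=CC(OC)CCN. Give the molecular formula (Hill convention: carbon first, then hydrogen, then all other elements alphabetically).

Walk through each heavy atom and fill implicit hydrogens from standard valence (C 4, N 3, O 2, S 2, halogen 1):
  atom 1: F (halogen, monovalent) → 0 H
  atom 2: C, bond orders sum to 3 (valence 4) → 1 H
  atom 3: C, bond orders sum to 2 (valence 4) → 2 H
  atom 4: C, bond orders sum to 3 (valence 4) → 1 H
  atom 5: Br (halogen, monovalent) → 0 H
  atom 6: C, bond orders sum to 2 (valence 4) → 2 H
  atom 7: C, bond orders sum to 2 (valence 4) → 2 H
  atom 8: C, bond orders sum to 1 (valence 4) → 3 H
  atom 9: C, bond orders sum to 3 (valence 4) → 1 H
  atom 10: C, bond orders sum to 3 (valence 4) → 1 H
  atom 11: C, bond orders sum to 3 (valence 4) → 1 H
  atom 12: O, bond orders sum to 2 (valence 2) → 0 H
  atom 13: C, bond orders sum to 1 (valence 4) → 3 H
  atom 14: C, bond orders sum to 2 (valence 4) → 2 H
  atom 15: C, bond orders sum to 2 (valence 4) → 2 H
  atom 16: N, bond orders sum to 1 (valence 3) → 2 H
Totals → C:12, H:23, Br:1, F:1, N:1, O:1.

C12H23BrFNO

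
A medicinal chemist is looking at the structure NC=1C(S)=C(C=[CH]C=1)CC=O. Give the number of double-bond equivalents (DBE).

Degree of unsaturation = (number of rings) + (number of π bonds).
Ring closures in the SMILES: 1.
π bonds: 4 double bonds (each 1 DoU) → 4 DoU from unsaturation.
Total DoU = 1 + 4 = 5.

5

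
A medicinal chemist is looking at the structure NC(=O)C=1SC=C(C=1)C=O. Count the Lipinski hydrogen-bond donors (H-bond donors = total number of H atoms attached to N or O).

2

Donors: find every N or O and count the H atoms it carries.
  atom 1 (N): bond orders sum to 1 → 2 H
  atom 3 (O): bond orders sum to 2 → 0 H
  atom 10 (O): bond orders sum to 2 → 0 H
Lipinski HBD = 2.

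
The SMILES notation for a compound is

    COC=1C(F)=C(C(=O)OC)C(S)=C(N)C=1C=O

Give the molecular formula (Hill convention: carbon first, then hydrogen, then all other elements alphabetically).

Walk through each heavy atom and fill implicit hydrogens from standard valence (C 4, N 3, O 2, S 2, halogen 1):
  atom 1: C, bond orders sum to 1 (valence 4) → 3 H
  atom 2: O, bond orders sum to 2 (valence 2) → 0 H
  atom 3: C, bond orders sum to 4 (valence 4) → 0 H
  atom 4: C, bond orders sum to 4 (valence 4) → 0 H
  atom 5: F (halogen, monovalent) → 0 H
  atom 6: C, bond orders sum to 4 (valence 4) → 0 H
  atom 7: C, bond orders sum to 4 (valence 4) → 0 H
  atom 8: O, bond orders sum to 2 (valence 2) → 0 H
  atom 9: O, bond orders sum to 2 (valence 2) → 0 H
  atom 10: C, bond orders sum to 1 (valence 4) → 3 H
  atom 11: C, bond orders sum to 4 (valence 4) → 0 H
  atom 12: S, bond orders sum to 1 (valence 2) → 1 H
  atom 13: C, bond orders sum to 4 (valence 4) → 0 H
  atom 14: N, bond orders sum to 1 (valence 3) → 2 H
  atom 15: C, bond orders sum to 4 (valence 4) → 0 H
  atom 16: C, bond orders sum to 3 (valence 4) → 1 H
  atom 17: O, bond orders sum to 2 (valence 2) → 0 H
Totals → C:10, H:10, F:1, N:1, O:4, S:1.
In Hill order: C10H10FNO4S.

C10H10FNO4S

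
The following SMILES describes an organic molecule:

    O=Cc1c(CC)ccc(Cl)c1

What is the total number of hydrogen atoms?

9

Walk through each heavy atom and fill implicit hydrogens from standard valence (C 4, N 3, O 2, S 2, halogen 1); for lowercase aromatic atoms, an aromatic c carries 1 H when it has two neighbours and 0 H with three, and aromatic n carries 0 H:
  atom 1: O, bond orders sum to 2 (valence 2) → 0 H
  atom 2: C, bond orders sum to 3 (valence 4) → 1 H
  atom 3: aromatic c, 3 neighbours → 0 H
  atom 4: aromatic c, 3 neighbours → 0 H
  atom 5: C, bond orders sum to 2 (valence 4) → 2 H
  atom 6: C, bond orders sum to 1 (valence 4) → 3 H
  atom 7: aromatic c, 2 neighbours → 1 H
  atom 8: aromatic c, 2 neighbours → 1 H
  atom 9: aromatic c, 3 neighbours → 0 H
  atom 10: Cl (halogen, monovalent) → 0 H
  atom 11: aromatic c, 2 neighbours → 1 H
Total hydrogens: 9.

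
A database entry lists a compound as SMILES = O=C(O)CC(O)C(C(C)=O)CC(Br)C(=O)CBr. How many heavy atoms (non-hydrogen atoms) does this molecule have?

Every atom symbol written in the SMILES (organic subset) is one heavy atom; implicit H are not written.
Heavy atoms by element → Br:2, C:10, O:5.
Total: 17.

17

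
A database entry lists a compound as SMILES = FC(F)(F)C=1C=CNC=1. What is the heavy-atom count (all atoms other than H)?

Every atom symbol written in the SMILES (organic subset) is one heavy atom; implicit H are not written.
Heavy atoms by element → C:5, F:3, N:1.
Total: 9.

9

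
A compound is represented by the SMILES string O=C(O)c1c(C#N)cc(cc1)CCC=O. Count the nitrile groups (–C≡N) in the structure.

1

The nitrile motif appears at heavy-atom position 6 in the SMILES.
Other groups present: 1 aldehyde, 1 carboxylic acid.
Nitrile count: 1.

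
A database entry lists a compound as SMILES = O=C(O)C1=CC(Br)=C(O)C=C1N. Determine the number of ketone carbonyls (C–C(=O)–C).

Scan the SMILES for the ketone motif — none present.
Groups that are present: 1 carboxylic acid, 1 hydroxyl, 1 primary amine.

0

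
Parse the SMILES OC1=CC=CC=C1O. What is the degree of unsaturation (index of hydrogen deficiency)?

Degree of unsaturation = (number of rings) + (number of π bonds).
Ring closures in the SMILES: 1.
π bonds: 3 double bonds (each 1 DoU) → 3 DoU from unsaturation.
Total DoU = 1 + 3 = 4.

4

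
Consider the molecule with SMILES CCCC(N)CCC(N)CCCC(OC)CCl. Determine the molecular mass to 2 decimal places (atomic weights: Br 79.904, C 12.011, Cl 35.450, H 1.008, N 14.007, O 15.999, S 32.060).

264.84 g/mol

First, the molecular formula is C13H29ClN2O (counting implicit H from valence).
  C: 13 × 12.011 = 156.143
  Cl: 1 × 35.450 = 35.450
  H: 29 × 1.008 = 29.232
  N: 2 × 14.007 = 28.014
  O: 1 × 15.999 = 15.999
Sum: 13×12.011 + 1×35.450 + 29×1.008 + 2×14.007 + 1×15.999 = 264.838 → 264.84 g/mol.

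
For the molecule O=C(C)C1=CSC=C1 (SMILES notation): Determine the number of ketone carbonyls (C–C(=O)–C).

The ketone motif appears at heavy-atom position 2 in the SMILES.
Ketone count: 1.

1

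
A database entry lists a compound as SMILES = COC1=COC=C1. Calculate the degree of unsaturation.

3

Degree of unsaturation = (number of rings) + (number of π bonds).
Ring closures in the SMILES: 1.
π bonds: 2 double bonds (each 1 DoU) → 2 DoU from unsaturation.
Total DoU = 1 + 2 = 3.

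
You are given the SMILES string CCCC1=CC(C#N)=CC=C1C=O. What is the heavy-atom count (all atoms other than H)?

Every atom symbol written in the SMILES (organic subset) is one heavy atom; implicit H are not written.
Heavy atoms by element → C:11, N:1, O:1.
Total: 13.

13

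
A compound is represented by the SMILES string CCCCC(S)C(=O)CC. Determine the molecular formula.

Walk through each heavy atom and fill implicit hydrogens from standard valence (C 4, N 3, O 2, S 2, halogen 1):
  atom 1: C, bond orders sum to 1 (valence 4) → 3 H
  atom 2: C, bond orders sum to 2 (valence 4) → 2 H
  atom 3: C, bond orders sum to 2 (valence 4) → 2 H
  atom 4: C, bond orders sum to 2 (valence 4) → 2 H
  atom 5: C, bond orders sum to 3 (valence 4) → 1 H
  atom 6: S, bond orders sum to 1 (valence 2) → 1 H
  atom 7: C, bond orders sum to 4 (valence 4) → 0 H
  atom 8: O, bond orders sum to 2 (valence 2) → 0 H
  atom 9: C, bond orders sum to 2 (valence 4) → 2 H
  atom 10: C, bond orders sum to 1 (valence 4) → 3 H
Totals → C:8, H:16, O:1, S:1.
In Hill order: C8H16OS.

C8H16OS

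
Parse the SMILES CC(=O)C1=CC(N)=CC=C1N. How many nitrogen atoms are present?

2

Scan the SMILES for N atoms (remember two-letter symbols like Cl and Br are single atoms).
Nitrogen count: 2.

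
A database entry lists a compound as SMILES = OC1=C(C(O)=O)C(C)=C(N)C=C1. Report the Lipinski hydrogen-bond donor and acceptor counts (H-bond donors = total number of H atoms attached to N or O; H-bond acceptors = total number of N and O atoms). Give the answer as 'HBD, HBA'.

4, 4

Donors: find every N or O and count the H atoms it carries.
  atom 1 (O): bond orders sum to 1 → 1 H
  atom 5 (O): bond orders sum to 1 → 1 H
  atom 6 (O): bond orders sum to 2 → 0 H
  atom 10 (N): bond orders sum to 1 → 2 H
Lipinski HBD = 4.
Acceptors: N atoms = 1, O atoms = 3 → HBA = 4.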